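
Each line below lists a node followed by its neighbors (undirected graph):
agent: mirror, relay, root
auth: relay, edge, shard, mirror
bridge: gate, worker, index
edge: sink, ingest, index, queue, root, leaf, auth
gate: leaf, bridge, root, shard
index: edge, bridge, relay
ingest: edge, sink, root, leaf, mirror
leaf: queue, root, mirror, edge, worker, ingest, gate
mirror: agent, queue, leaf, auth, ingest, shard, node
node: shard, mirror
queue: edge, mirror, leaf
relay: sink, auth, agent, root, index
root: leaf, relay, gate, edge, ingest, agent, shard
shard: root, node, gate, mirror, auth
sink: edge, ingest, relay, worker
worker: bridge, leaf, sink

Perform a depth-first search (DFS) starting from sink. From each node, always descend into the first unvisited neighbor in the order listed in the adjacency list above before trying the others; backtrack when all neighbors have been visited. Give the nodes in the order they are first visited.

Visit sink
sink → edge
edge → ingest
ingest → root
root → leaf
leaf → queue
queue → mirror
mirror → agent
agent → relay
relay → auth
auth → shard
shard → node
shard → gate
gate → bridge
bridge → worker
bridge → index

sink → edge → ingest → root → leaf → queue → mirror → agent → relay → auth → shard → node → gate → bridge → worker → index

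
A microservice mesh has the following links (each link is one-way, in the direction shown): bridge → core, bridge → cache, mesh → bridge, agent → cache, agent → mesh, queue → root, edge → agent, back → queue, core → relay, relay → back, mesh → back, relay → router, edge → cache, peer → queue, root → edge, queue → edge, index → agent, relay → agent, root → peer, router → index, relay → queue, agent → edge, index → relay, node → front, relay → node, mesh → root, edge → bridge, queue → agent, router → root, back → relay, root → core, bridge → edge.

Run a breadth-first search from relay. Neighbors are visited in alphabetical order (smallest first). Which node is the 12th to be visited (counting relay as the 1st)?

index

Visit relay; enqueue agent, back, node, queue, router → queue [agent, back, node, queue, router]
Visit agent; enqueue cache, edge, mesh → queue [back, node, queue, router, cache, edge, mesh]
Visit back → queue [node, queue, router, cache, edge, mesh]
Visit node; enqueue front → queue [queue, router, cache, edge, mesh, front]
Visit queue; enqueue root → queue [router, cache, edge, mesh, front, root]
Visit router; enqueue index → queue [cache, edge, mesh, front, root, index]
Visit cache → queue [edge, mesh, front, root, index]
Visit edge; enqueue bridge → queue [mesh, front, root, index, bridge]
Visit mesh → queue [front, root, index, bridge]
Visit front → queue [root, index, bridge]
Visit root; enqueue core, peer → queue [index, bridge, core, peer]
Visit index → queue [bridge, core, peer]
Visit bridge → queue [core, peer]
Visit core → queue [peer]
Visit peer → queue []

Visit order: relay, agent, back, node, queue, router, cache, edge, mesh, front, root, index, bridge, core, peer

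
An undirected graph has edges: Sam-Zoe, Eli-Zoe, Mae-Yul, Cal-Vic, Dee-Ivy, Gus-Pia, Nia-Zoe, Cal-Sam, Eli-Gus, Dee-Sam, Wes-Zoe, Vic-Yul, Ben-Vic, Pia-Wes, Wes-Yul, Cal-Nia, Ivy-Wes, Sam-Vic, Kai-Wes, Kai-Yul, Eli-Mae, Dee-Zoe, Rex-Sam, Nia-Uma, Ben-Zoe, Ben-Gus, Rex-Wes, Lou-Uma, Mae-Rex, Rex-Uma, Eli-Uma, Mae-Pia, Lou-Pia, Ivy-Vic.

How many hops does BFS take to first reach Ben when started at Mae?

Level 0: Mae
Level 1: Eli, Pia, Rex, Yul
Level 2: Gus, Kai, Lou, Sam, Uma, Vic, Wes, Zoe
Level 3: Ben, Cal, Dee, Ivy, Nia
Ben first appears at level 3.

3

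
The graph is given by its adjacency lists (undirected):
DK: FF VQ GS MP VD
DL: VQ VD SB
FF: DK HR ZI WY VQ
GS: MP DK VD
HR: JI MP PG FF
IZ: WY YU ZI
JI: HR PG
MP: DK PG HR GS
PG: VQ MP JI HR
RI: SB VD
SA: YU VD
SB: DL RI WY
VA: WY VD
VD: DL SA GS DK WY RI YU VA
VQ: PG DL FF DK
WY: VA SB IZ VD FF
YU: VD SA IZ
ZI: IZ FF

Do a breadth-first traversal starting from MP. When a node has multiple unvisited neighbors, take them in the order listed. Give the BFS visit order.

MP, DK, PG, HR, GS, FF, VQ, VD, JI, ZI, WY, DL, SA, RI, YU, VA, IZ, SB

Visit MP; enqueue DK, PG, HR, GS → queue [DK, PG, HR, GS]
Visit DK; enqueue FF, VQ, VD → queue [PG, HR, GS, FF, VQ, VD]
Visit PG; enqueue JI → queue [HR, GS, FF, VQ, VD, JI]
Visit HR → queue [GS, FF, VQ, VD, JI]
Visit GS → queue [FF, VQ, VD, JI]
Visit FF; enqueue ZI, WY → queue [VQ, VD, JI, ZI, WY]
Visit VQ; enqueue DL → queue [VD, JI, ZI, WY, DL]
Visit VD; enqueue SA, RI, YU, VA → queue [JI, ZI, WY, DL, SA, RI, YU, VA]
Visit JI → queue [ZI, WY, DL, SA, RI, YU, VA]
Visit ZI; enqueue IZ → queue [WY, DL, SA, RI, YU, VA, IZ]
Visit WY; enqueue SB → queue [DL, SA, RI, YU, VA, IZ, SB]
Visit DL → queue [SA, RI, YU, VA, IZ, SB]
Visit SA → queue [RI, YU, VA, IZ, SB]
Visit RI → queue [YU, VA, IZ, SB]
Visit YU → queue [VA, IZ, SB]
Visit VA → queue [IZ, SB]
Visit IZ → queue [SB]
Visit SB → queue []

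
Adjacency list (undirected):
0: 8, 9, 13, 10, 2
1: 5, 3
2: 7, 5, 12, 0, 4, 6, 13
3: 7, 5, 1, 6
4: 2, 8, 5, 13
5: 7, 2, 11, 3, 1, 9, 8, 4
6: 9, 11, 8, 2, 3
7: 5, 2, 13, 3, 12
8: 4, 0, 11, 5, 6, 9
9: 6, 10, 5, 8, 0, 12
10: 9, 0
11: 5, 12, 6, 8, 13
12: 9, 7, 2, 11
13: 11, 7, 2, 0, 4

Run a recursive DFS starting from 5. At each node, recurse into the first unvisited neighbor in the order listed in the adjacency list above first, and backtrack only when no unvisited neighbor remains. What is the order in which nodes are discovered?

5, 7, 2, 12, 9, 6, 11, 8, 4, 13, 0, 10, 3, 1

Visit 5
5 → 7
7 → 2
2 → 12
12 → 9
9 → 6
6 → 11
11 → 8
8 → 4
4 → 13
13 → 0
0 → 10
6 → 3
3 → 1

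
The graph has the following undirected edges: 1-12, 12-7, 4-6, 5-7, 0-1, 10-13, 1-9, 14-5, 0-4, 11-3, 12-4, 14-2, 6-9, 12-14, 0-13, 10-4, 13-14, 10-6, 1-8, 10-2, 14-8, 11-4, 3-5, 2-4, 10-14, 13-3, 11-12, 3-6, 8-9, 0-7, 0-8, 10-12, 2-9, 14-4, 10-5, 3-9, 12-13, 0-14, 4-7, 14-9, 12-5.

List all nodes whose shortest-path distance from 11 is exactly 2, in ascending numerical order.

Level 0: 11
Level 1: 3, 4, 12
Level 2: 0, 1, 2, 5, 6, 7, 9, 10, 13, 14
Level 3: 8

0, 1, 2, 5, 6, 7, 9, 10, 13, 14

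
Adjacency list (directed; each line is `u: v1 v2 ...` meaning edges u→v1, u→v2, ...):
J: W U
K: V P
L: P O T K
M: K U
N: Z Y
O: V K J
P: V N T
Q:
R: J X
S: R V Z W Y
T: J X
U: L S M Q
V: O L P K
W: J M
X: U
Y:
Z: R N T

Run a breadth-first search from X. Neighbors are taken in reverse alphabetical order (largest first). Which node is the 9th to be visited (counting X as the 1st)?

W

Visit X; enqueue U → queue [U]
Visit U; enqueue S, Q, M, L → queue [S, Q, M, L]
Visit S; enqueue Z, Y, W, V, R → queue [Q, M, L, Z, Y, W, V, R]
Visit Q → queue [M, L, Z, Y, W, V, R]
Visit M; enqueue K → queue [L, Z, Y, W, V, R, K]
Visit L; enqueue T, P, O → queue [Z, Y, W, V, R, K, T, P, O]
Visit Z; enqueue N → queue [Y, W, V, R, K, T, P, O, N]
Visit Y → queue [W, V, R, K, T, P, O, N]
Visit W; enqueue J → queue [V, R, K, T, P, O, N, J]
Visit V → queue [R, K, T, P, O, N, J]
Visit R → queue [K, T, P, O, N, J]
Visit K → queue [T, P, O, N, J]
Visit T → queue [P, O, N, J]
Visit P → queue [O, N, J]
Visit O → queue [N, J]
Visit N → queue [J]
Visit J → queue []

Visit order: X, U, S, Q, M, L, Z, Y, W, V, R, K, T, P, O, N, J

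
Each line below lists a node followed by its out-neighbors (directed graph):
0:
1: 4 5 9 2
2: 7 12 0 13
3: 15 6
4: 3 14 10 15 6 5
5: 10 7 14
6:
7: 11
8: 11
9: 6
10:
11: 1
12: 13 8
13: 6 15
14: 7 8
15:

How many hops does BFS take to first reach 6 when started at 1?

Level 0: 1
Level 1: 2, 4, 5, 9
Level 2: 0, 3, 6, 7, 10, 12, 13, 14, 15
Level 3: 8, 11
6 first appears at level 2.

2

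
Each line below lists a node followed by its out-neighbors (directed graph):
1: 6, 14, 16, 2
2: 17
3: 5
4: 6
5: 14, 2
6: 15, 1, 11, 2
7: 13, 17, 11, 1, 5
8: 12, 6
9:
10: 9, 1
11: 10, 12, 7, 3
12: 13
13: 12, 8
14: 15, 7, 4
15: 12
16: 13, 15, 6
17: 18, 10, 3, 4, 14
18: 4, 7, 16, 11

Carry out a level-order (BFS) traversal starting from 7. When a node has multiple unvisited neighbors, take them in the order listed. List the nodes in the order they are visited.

7 13 17 11 1 5 12 8 18 10 3 4 14 6 16 2 9 15

Visit 7; enqueue 13, 17, 11, 1, 5 → queue [13, 17, 11, 1, 5]
Visit 13; enqueue 12, 8 → queue [17, 11, 1, 5, 12, 8]
Visit 17; enqueue 18, 10, 3, 4, 14 → queue [11, 1, 5, 12, 8, 18, 10, 3, 4, 14]
Visit 11 → queue [1, 5, 12, 8, 18, 10, 3, 4, 14]
Visit 1; enqueue 6, 16, 2 → queue [5, 12, 8, 18, 10, 3, 4, 14, 6, 16, 2]
Visit 5 → queue [12, 8, 18, 10, 3, 4, 14, 6, 16, 2]
Visit 12 → queue [8, 18, 10, 3, 4, 14, 6, 16, 2]
Visit 8 → queue [18, 10, 3, 4, 14, 6, 16, 2]
Visit 18 → queue [10, 3, 4, 14, 6, 16, 2]
Visit 10; enqueue 9 → queue [3, 4, 14, 6, 16, 2, 9]
Visit 3 → queue [4, 14, 6, 16, 2, 9]
Visit 4 → queue [14, 6, 16, 2, 9]
Visit 14; enqueue 15 → queue [6, 16, 2, 9, 15]
Visit 6 → queue [16, 2, 9, 15]
Visit 16 → queue [2, 9, 15]
Visit 2 → queue [9, 15]
Visit 9 → queue [15]
Visit 15 → queue []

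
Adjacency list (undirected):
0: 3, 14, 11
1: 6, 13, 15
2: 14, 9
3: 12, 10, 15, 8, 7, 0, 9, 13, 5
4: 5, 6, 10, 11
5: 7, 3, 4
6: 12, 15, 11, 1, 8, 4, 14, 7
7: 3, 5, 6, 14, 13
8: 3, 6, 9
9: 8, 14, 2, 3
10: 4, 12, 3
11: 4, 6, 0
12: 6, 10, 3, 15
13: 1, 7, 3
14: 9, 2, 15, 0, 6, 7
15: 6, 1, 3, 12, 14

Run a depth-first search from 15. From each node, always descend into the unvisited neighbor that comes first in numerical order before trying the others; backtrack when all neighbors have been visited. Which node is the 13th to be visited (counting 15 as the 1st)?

7

Visit 15
15 → 1
1 → 6
6 → 4
4 → 5
5 → 3
3 → 0
0 → 11
0 → 14
14 → 2
2 → 9
9 → 8
14 → 7
7 → 13
3 → 10
10 → 12

Visit order: 15, 1, 6, 4, 5, 3, 0, 11, 14, 2, 9, 8, 7, 13, 10, 12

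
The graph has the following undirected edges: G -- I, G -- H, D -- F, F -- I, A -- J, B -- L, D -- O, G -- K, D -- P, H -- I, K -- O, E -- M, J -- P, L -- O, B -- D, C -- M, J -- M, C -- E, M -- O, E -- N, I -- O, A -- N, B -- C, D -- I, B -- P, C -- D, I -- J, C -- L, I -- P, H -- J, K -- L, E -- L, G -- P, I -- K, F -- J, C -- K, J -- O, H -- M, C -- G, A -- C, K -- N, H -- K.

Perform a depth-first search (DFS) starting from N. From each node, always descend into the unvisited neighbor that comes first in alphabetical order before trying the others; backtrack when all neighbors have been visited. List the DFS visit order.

N → A → C → B → D → F → I → G → H → J → M → E → L → K → O → P

Visit N
N → A
A → C
C → B
B → D
D → F
F → I
I → G
G → H
H → J
J → M
M → E
E → L
L → K
K → O
J → P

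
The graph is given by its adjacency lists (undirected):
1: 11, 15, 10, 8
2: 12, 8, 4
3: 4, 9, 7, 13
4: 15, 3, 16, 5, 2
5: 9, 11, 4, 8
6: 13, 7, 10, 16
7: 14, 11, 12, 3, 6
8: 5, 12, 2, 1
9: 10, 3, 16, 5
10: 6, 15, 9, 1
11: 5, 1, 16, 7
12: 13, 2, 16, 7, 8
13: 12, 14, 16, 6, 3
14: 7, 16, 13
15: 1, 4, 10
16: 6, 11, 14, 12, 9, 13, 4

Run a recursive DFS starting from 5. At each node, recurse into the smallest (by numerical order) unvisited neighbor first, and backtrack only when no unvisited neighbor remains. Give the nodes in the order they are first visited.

Visit 5
5 → 4
4 → 2
2 → 8
8 → 1
1 → 10
10 → 6
6 → 7
7 → 3
3 → 9
9 → 16
16 → 11
16 → 12
12 → 13
13 → 14
10 → 15

5, 4, 2, 8, 1, 10, 6, 7, 3, 9, 16, 11, 12, 13, 14, 15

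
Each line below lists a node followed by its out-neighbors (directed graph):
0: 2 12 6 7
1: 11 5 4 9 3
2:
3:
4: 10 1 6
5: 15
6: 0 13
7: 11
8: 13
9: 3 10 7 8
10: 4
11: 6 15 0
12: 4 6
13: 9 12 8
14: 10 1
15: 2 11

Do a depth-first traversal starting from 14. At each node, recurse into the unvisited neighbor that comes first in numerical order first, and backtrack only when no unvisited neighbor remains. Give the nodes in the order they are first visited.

14 1 3 4 6 0 2 7 11 15 12 13 8 9 10 5

Visit 14
14 → 1
1 → 3
1 → 4
4 → 6
6 → 0
0 → 2
0 → 7
7 → 11
11 → 15
0 → 12
6 → 13
13 → 8
13 → 9
9 → 10
1 → 5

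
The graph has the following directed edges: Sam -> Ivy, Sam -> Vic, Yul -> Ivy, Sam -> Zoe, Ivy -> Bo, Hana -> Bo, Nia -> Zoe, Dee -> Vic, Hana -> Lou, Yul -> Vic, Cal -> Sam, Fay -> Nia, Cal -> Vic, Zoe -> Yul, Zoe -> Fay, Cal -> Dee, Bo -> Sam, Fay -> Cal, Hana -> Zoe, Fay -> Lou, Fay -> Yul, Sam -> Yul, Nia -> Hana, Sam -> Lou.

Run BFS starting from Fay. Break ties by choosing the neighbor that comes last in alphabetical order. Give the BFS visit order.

Visit Fay; enqueue Yul, Nia, Lou, Cal → queue [Yul, Nia, Lou, Cal]
Visit Yul; enqueue Vic, Ivy → queue [Nia, Lou, Cal, Vic, Ivy]
Visit Nia; enqueue Zoe, Hana → queue [Lou, Cal, Vic, Ivy, Zoe, Hana]
Visit Lou → queue [Cal, Vic, Ivy, Zoe, Hana]
Visit Cal; enqueue Sam, Dee → queue [Vic, Ivy, Zoe, Hana, Sam, Dee]
Visit Vic → queue [Ivy, Zoe, Hana, Sam, Dee]
Visit Ivy; enqueue Bo → queue [Zoe, Hana, Sam, Dee, Bo]
Visit Zoe → queue [Hana, Sam, Dee, Bo]
Visit Hana → queue [Sam, Dee, Bo]
Visit Sam → queue [Dee, Bo]
Visit Dee → queue [Bo]
Visit Bo → queue []

Fay, Yul, Nia, Lou, Cal, Vic, Ivy, Zoe, Hana, Sam, Dee, Bo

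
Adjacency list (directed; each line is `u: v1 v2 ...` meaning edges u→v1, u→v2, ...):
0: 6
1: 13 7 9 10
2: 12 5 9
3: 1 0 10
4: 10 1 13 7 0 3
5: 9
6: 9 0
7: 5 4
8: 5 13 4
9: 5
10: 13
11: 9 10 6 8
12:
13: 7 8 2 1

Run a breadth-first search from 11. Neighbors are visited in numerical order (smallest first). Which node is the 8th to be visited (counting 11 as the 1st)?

Visit 11; enqueue 6, 8, 9, 10 → queue [6, 8, 9, 10]
Visit 6; enqueue 0 → queue [8, 9, 10, 0]
Visit 8; enqueue 4, 5, 13 → queue [9, 10, 0, 4, 5, 13]
Visit 9 → queue [10, 0, 4, 5, 13]
Visit 10 → queue [0, 4, 5, 13]
Visit 0 → queue [4, 5, 13]
Visit 4; enqueue 1, 3, 7 → queue [5, 13, 1, 3, 7]
Visit 5 → queue [13, 1, 3, 7]
Visit 13; enqueue 2 → queue [1, 3, 7, 2]
Visit 1 → queue [3, 7, 2]
Visit 3 → queue [7, 2]
Visit 7 → queue [2]
Visit 2; enqueue 12 → queue [12]
Visit 12 → queue []

Visit order: 11, 6, 8, 9, 10, 0, 4, 5, 13, 1, 3, 7, 2, 12

5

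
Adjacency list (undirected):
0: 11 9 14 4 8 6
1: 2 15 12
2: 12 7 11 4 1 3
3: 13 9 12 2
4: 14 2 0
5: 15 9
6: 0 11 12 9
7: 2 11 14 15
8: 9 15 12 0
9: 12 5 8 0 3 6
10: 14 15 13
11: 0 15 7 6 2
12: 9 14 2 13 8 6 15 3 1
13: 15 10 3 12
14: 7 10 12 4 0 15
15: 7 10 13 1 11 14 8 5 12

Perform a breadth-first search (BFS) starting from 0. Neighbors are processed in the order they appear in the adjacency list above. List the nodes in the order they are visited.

0, 11, 9, 14, 4, 8, 6, 15, 7, 2, 12, 5, 3, 10, 13, 1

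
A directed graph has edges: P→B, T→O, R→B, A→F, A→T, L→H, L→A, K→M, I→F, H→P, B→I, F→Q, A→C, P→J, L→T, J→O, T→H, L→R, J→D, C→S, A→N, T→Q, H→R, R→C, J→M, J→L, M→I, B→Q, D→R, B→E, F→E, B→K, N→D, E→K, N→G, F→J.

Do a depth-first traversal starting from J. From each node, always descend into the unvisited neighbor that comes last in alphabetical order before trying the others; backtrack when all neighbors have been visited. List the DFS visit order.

Visit J
J → O
J → M
M → I
I → F
F → Q
F → E
E → K
J → L
L → T
T → H
H → R
R → C
C → S
R → B
H → P
L → A
A → N
N → G
N → D

J, O, M, I, F, Q, E, K, L, T, H, R, C, S, B, P, A, N, G, D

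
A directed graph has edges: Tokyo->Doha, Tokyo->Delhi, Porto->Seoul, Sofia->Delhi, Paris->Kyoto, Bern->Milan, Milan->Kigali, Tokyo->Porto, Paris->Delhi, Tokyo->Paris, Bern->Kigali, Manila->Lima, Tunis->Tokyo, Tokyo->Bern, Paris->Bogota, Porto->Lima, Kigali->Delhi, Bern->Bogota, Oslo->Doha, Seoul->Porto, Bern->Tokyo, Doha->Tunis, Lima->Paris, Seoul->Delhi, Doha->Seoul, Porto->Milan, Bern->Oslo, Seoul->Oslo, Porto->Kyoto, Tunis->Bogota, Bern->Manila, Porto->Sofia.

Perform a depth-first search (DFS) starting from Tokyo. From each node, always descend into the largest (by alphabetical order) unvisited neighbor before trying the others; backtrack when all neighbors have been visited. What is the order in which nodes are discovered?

Tokyo, Porto, Sofia, Delhi, Seoul, Oslo, Doha, Tunis, Bogota, Milan, Kigali, Lima, Paris, Kyoto, Bern, Manila

Visit Tokyo
Tokyo → Porto
Porto → Sofia
Sofia → Delhi
Porto → Seoul
Seoul → Oslo
Oslo → Doha
Doha → Tunis
Tunis → Bogota
Porto → Milan
Milan → Kigali
Porto → Lima
Lima → Paris
Paris → Kyoto
Tokyo → Bern
Bern → Manila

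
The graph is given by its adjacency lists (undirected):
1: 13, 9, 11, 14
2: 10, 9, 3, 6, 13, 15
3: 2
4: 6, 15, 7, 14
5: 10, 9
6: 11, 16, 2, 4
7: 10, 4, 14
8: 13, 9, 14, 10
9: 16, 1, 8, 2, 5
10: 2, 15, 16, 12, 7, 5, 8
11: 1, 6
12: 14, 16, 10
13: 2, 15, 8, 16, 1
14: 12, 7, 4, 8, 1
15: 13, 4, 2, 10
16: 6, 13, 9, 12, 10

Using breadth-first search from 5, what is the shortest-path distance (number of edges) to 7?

Level 0: 5
Level 1: 9, 10
Level 2: 1, 2, 7, 8, 12, 15, 16
Level 3: 3, 4, 6, 11, 13, 14
7 first appears at level 2.

2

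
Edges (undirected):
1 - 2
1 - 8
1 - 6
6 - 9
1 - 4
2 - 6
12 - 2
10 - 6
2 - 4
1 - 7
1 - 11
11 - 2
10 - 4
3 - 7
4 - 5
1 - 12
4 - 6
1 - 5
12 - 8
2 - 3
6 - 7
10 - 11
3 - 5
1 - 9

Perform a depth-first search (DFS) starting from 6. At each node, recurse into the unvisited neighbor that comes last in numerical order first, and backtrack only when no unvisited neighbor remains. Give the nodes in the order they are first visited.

6, 10, 11, 2, 12, 8, 1, 9, 7, 3, 5, 4

Visit 6
6 → 10
10 → 11
11 → 2
2 → 12
12 → 8
8 → 1
1 → 9
1 → 7
7 → 3
3 → 5
5 → 4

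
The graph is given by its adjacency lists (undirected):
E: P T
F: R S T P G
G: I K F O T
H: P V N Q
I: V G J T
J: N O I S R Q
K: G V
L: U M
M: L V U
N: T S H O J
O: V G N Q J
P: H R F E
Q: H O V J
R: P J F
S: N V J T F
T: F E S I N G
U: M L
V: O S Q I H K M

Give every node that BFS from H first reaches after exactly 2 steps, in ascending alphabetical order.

E, F, I, J, K, M, O, R, S, T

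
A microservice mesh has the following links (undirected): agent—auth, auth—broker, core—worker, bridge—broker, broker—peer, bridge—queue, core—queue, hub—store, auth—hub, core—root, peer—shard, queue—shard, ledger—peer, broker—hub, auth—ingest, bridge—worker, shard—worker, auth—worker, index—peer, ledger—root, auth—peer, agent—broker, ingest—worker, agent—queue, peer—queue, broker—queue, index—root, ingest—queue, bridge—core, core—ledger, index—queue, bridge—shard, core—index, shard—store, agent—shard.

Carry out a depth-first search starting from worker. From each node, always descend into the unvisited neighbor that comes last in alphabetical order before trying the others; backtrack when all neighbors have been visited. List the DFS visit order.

worker -> shard -> store -> hub -> broker -> queue -> peer -> ledger -> root -> index -> core -> bridge -> auth -> ingest -> agent

Visit worker
worker → shard
shard → store
store → hub
hub → broker
broker → queue
queue → peer
peer → ledger
ledger → root
root → index
index → core
core → bridge
peer → auth
auth → ingest
auth → agent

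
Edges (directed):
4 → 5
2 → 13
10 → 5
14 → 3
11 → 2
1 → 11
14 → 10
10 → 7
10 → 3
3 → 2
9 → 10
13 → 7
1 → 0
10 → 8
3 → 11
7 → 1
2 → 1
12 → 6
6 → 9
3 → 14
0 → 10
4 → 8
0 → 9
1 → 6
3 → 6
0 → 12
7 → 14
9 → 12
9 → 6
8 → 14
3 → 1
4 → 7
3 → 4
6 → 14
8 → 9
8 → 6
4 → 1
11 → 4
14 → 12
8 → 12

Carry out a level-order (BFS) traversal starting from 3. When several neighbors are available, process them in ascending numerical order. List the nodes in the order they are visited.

Visit 3; enqueue 1, 2, 4, 6, 11, 14 → queue [1, 2, 4, 6, 11, 14]
Visit 1; enqueue 0 → queue [2, 4, 6, 11, 14, 0]
Visit 2; enqueue 13 → queue [4, 6, 11, 14, 0, 13]
Visit 4; enqueue 5, 7, 8 → queue [6, 11, 14, 0, 13, 5, 7, 8]
Visit 6; enqueue 9 → queue [11, 14, 0, 13, 5, 7, 8, 9]
Visit 11 → queue [14, 0, 13, 5, 7, 8, 9]
Visit 14; enqueue 10, 12 → queue [0, 13, 5, 7, 8, 9, 10, 12]
Visit 0 → queue [13, 5, 7, 8, 9, 10, 12]
Visit 13 → queue [5, 7, 8, 9, 10, 12]
Visit 5 → queue [7, 8, 9, 10, 12]
Visit 7 → queue [8, 9, 10, 12]
Visit 8 → queue [9, 10, 12]
Visit 9 → queue [10, 12]
Visit 10 → queue [12]
Visit 12 → queue []

3, 1, 2, 4, 6, 11, 14, 0, 13, 5, 7, 8, 9, 10, 12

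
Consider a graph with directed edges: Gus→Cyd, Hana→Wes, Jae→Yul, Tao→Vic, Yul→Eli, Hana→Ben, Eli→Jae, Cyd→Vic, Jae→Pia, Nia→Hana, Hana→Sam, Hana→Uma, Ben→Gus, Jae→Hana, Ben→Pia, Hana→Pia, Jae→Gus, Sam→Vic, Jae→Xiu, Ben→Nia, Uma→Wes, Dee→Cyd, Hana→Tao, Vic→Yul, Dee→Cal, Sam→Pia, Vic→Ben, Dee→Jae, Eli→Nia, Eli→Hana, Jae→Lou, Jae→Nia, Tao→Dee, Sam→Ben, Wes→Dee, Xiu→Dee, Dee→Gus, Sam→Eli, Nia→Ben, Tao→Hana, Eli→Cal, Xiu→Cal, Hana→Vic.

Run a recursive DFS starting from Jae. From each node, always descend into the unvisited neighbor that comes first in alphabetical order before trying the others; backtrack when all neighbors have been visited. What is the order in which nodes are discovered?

Jae → Gus → Cyd → Vic → Ben → Nia → Hana → Pia → Sam → Eli → Cal → Tao → Dee → Uma → Wes → Yul → Lou → Xiu

Visit Jae
Jae → Gus
Gus → Cyd
Cyd → Vic
Vic → Ben
Ben → Nia
Nia → Hana
Hana → Pia
Hana → Sam
Sam → Eli
Eli → Cal
Hana → Tao
Tao → Dee
Hana → Uma
Uma → Wes
Vic → Yul
Jae → Lou
Jae → Xiu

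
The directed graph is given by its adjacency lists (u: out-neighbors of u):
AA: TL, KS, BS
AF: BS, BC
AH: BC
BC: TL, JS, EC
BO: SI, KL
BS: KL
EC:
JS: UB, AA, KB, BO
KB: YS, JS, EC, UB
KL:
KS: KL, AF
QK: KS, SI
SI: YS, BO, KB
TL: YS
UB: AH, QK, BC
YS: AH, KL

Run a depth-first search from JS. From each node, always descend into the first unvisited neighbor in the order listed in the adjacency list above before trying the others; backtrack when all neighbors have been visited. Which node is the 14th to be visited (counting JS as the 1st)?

BO

Visit JS
JS → UB
UB → AH
AH → BC
BC → TL
TL → YS
YS → KL
BC → EC
UB → QK
QK → KS
KS → AF
AF → BS
QK → SI
SI → BO
SI → KB
JS → AA

Visit order: JS, UB, AH, BC, TL, YS, KL, EC, QK, KS, AF, BS, SI, BO, KB, AA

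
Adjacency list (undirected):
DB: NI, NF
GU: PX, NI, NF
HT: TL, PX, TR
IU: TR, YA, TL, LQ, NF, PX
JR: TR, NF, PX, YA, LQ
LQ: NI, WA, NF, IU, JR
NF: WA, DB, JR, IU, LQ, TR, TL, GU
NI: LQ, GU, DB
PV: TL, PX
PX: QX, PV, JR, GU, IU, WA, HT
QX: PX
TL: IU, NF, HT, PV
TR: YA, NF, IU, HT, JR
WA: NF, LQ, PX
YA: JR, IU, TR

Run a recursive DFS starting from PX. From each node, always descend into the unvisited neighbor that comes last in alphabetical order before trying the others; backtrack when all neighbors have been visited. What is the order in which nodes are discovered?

Visit PX
PX → WA
WA → NF
NF → TR
TR → YA
YA → JR
JR → LQ
LQ → NI
NI → GU
NI → DB
LQ → IU
IU → TL
TL → PV
TL → HT
PX → QX

PX WA NF TR YA JR LQ NI GU DB IU TL PV HT QX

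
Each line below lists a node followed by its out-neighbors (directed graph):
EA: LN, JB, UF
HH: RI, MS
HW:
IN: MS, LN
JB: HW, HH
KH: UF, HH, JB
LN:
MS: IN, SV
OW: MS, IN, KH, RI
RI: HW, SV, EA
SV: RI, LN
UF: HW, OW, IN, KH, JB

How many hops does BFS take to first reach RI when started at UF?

Level 0: UF
Level 1: HW, IN, JB, KH, OW
Level 2: HH, LN, MS, RI
Level 3: EA, SV
RI first appears at level 2.

2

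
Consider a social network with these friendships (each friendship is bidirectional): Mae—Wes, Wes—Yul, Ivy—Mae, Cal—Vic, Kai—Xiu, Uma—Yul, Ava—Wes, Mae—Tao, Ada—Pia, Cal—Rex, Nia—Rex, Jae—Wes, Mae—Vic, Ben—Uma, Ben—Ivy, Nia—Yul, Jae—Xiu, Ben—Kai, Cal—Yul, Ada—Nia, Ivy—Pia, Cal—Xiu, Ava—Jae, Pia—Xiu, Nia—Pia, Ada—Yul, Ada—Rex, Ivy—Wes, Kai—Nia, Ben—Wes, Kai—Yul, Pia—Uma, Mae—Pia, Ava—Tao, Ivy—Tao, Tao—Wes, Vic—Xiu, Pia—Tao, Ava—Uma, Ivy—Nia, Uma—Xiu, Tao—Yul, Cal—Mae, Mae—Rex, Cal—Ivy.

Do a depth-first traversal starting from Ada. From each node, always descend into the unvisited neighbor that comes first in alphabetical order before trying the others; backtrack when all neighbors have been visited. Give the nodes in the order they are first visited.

Visit Ada
Ada → Nia
Nia → Ivy
Ivy → Ben
Ben → Kai
Kai → Xiu
Xiu → Cal
Cal → Mae
Mae → Pia
Pia → Tao
Tao → Ava
Ava → Jae
Jae → Wes
Wes → Yul
Yul → Uma
Mae → Rex
Mae → Vic

Ada, Nia, Ivy, Ben, Kai, Xiu, Cal, Mae, Pia, Tao, Ava, Jae, Wes, Yul, Uma, Rex, Vic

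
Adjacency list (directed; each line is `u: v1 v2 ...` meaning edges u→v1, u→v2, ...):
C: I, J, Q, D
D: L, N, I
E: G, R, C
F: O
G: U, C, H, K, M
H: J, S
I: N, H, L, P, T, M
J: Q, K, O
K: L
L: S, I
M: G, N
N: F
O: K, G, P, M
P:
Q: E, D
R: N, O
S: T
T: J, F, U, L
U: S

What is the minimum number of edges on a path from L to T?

2

Level 0: L
Level 1: I, S
Level 2: H, M, N, P, T
Level 3: F, G, J, U
Level 4: C, K, O, Q
Level 5: D, E
Level 6: R
T first appears at level 2.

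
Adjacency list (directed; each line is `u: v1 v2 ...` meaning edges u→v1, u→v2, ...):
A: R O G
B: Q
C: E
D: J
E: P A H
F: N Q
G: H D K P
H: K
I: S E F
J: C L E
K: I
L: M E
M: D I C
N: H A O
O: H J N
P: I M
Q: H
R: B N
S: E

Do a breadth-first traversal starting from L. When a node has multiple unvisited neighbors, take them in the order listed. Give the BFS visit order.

L -> M -> E -> D -> I -> C -> P -> A -> H -> J -> S -> F -> R -> O -> G -> K -> N -> Q -> B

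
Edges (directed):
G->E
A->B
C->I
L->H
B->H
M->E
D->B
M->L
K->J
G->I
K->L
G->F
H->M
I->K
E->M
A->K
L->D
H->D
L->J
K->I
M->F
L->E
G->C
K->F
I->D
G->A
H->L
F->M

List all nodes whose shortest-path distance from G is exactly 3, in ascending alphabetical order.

H, J, L

Level 0: G
Level 1: A, C, E, F, I
Level 2: B, D, K, M
Level 3: H, J, L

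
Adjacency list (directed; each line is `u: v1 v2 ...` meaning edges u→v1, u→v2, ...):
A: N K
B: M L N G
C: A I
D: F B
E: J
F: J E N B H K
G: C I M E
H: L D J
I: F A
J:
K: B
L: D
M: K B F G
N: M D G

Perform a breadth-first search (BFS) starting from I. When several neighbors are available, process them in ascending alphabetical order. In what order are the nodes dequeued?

Visit I; enqueue A, F → queue [A, F]
Visit A; enqueue K, N → queue [F, K, N]
Visit F; enqueue B, E, H, J → queue [K, N, B, E, H, J]
Visit K → queue [N, B, E, H, J]
Visit N; enqueue D, G, M → queue [B, E, H, J, D, G, M]
Visit B; enqueue L → queue [E, H, J, D, G, M, L]
Visit E → queue [H, J, D, G, M, L]
Visit H → queue [J, D, G, M, L]
Visit J → queue [D, G, M, L]
Visit D → queue [G, M, L]
Visit G; enqueue C → queue [M, L, C]
Visit M → queue [L, C]
Visit L → queue [C]
Visit C → queue []

I, A, F, K, N, B, E, H, J, D, G, M, L, C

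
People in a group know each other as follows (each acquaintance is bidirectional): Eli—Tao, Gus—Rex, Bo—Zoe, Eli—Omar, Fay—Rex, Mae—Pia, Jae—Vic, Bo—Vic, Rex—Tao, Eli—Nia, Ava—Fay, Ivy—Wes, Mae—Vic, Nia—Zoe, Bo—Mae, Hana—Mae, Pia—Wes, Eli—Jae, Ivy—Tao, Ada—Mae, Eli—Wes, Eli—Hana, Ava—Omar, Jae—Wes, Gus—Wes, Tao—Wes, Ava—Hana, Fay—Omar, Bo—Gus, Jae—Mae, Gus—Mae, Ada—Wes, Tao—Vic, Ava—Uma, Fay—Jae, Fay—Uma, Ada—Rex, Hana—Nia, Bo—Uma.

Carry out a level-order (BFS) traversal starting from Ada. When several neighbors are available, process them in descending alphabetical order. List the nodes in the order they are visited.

Ada, Wes, Rex, Mae, Tao, Pia, Jae, Ivy, Gus, Eli, Fay, Vic, Hana, Bo, Omar, Nia, Uma, Ava, Zoe

Visit Ada; enqueue Wes, Rex, Mae → queue [Wes, Rex, Mae]
Visit Wes; enqueue Tao, Pia, Jae, Ivy, Gus, Eli → queue [Rex, Mae, Tao, Pia, Jae, Ivy, Gus, Eli]
Visit Rex; enqueue Fay → queue [Mae, Tao, Pia, Jae, Ivy, Gus, Eli, Fay]
Visit Mae; enqueue Vic, Hana, Bo → queue [Tao, Pia, Jae, Ivy, Gus, Eli, Fay, Vic, Hana, Bo]
Visit Tao → queue [Pia, Jae, Ivy, Gus, Eli, Fay, Vic, Hana, Bo]
Visit Pia → queue [Jae, Ivy, Gus, Eli, Fay, Vic, Hana, Bo]
Visit Jae → queue [Ivy, Gus, Eli, Fay, Vic, Hana, Bo]
Visit Ivy → queue [Gus, Eli, Fay, Vic, Hana, Bo]
Visit Gus → queue [Eli, Fay, Vic, Hana, Bo]
Visit Eli; enqueue Omar, Nia → queue [Fay, Vic, Hana, Bo, Omar, Nia]
Visit Fay; enqueue Uma, Ava → queue [Vic, Hana, Bo, Omar, Nia, Uma, Ava]
Visit Vic → queue [Hana, Bo, Omar, Nia, Uma, Ava]
Visit Hana → queue [Bo, Omar, Nia, Uma, Ava]
Visit Bo; enqueue Zoe → queue [Omar, Nia, Uma, Ava, Zoe]
Visit Omar → queue [Nia, Uma, Ava, Zoe]
Visit Nia → queue [Uma, Ava, Zoe]
Visit Uma → queue [Ava, Zoe]
Visit Ava → queue [Zoe]
Visit Zoe → queue []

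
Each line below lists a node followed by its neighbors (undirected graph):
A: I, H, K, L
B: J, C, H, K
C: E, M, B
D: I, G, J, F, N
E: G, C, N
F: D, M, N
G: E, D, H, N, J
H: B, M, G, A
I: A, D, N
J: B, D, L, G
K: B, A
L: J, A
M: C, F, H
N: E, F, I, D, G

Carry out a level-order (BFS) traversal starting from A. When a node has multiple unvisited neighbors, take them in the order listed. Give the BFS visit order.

A I H K L D N B M G J F E C

Visit A; enqueue I, H, K, L → queue [I, H, K, L]
Visit I; enqueue D, N → queue [H, K, L, D, N]
Visit H; enqueue B, M, G → queue [K, L, D, N, B, M, G]
Visit K → queue [L, D, N, B, M, G]
Visit L; enqueue J → queue [D, N, B, M, G, J]
Visit D; enqueue F → queue [N, B, M, G, J, F]
Visit N; enqueue E → queue [B, M, G, J, F, E]
Visit B; enqueue C → queue [M, G, J, F, E, C]
Visit M → queue [G, J, F, E, C]
Visit G → queue [J, F, E, C]
Visit J → queue [F, E, C]
Visit F → queue [E, C]
Visit E → queue [C]
Visit C → queue []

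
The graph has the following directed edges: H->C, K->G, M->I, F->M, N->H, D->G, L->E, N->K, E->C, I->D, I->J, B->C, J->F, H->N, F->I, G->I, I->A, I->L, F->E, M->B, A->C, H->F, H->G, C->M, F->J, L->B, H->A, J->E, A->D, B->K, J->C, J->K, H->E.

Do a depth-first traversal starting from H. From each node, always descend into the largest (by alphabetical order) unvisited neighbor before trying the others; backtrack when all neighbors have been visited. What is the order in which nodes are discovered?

H -> N -> K -> G -> I -> L -> E -> C -> M -> B -> J -> F -> D -> A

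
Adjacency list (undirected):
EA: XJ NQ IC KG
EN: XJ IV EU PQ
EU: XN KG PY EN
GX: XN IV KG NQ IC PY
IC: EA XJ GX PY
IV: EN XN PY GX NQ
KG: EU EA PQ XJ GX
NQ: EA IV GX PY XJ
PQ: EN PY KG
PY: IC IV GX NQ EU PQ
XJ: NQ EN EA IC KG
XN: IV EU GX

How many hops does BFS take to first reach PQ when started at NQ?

2

Level 0: NQ
Level 1: EA, GX, IV, PY, XJ
Level 2: EN, EU, IC, KG, PQ, XN
PQ first appears at level 2.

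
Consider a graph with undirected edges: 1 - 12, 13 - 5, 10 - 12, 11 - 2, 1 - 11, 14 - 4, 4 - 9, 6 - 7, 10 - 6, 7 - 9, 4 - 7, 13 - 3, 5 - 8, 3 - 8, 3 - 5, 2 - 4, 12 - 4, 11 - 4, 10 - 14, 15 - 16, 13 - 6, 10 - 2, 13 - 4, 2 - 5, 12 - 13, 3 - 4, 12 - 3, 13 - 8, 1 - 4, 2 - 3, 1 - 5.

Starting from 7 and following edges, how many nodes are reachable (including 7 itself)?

14

BFS from 7 visits: 7, 9, 6, 4, 13, 10, 14, 12, 11, 3, 2, 1, 8, 5
Reachable nodes: 14 of 16 total.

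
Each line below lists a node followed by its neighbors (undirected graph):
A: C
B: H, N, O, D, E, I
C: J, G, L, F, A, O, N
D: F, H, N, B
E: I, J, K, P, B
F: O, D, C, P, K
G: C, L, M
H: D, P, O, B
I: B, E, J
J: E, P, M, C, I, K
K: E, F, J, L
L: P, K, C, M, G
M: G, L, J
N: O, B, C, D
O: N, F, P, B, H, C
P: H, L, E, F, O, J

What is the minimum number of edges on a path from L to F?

Level 0: L
Level 1: C, G, K, M, P
Level 2: A, E, F, H, J, N, O
Level 3: B, D, I
F first appears at level 2.

2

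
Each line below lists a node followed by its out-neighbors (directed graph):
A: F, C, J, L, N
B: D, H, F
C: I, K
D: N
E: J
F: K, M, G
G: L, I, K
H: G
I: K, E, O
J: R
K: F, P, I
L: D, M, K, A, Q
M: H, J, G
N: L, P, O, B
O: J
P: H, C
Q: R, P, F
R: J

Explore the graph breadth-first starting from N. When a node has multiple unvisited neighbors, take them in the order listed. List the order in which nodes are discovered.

N L P O B D M K A Q H C J F G I R E

Visit N; enqueue L, P, O, B → queue [L, P, O, B]
Visit L; enqueue D, M, K, A, Q → queue [P, O, B, D, M, K, A, Q]
Visit P; enqueue H, C → queue [O, B, D, M, K, A, Q, H, C]
Visit O; enqueue J → queue [B, D, M, K, A, Q, H, C, J]
Visit B; enqueue F → queue [D, M, K, A, Q, H, C, J, F]
Visit D → queue [M, K, A, Q, H, C, J, F]
Visit M; enqueue G → queue [K, A, Q, H, C, J, F, G]
Visit K; enqueue I → queue [A, Q, H, C, J, F, G, I]
Visit A → queue [Q, H, C, J, F, G, I]
Visit Q; enqueue R → queue [H, C, J, F, G, I, R]
Visit H → queue [C, J, F, G, I, R]
Visit C → queue [J, F, G, I, R]
Visit J → queue [F, G, I, R]
Visit F → queue [G, I, R]
Visit G → queue [I, R]
Visit I; enqueue E → queue [R, E]
Visit R → queue [E]
Visit E → queue []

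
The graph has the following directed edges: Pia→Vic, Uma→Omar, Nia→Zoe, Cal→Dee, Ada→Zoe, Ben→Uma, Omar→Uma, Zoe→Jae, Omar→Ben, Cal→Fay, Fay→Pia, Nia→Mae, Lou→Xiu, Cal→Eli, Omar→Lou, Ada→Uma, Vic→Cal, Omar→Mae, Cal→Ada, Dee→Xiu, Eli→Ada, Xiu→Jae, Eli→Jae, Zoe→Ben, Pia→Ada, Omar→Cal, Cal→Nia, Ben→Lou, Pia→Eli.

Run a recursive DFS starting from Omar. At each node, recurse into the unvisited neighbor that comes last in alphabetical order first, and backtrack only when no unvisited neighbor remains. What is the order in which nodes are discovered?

Omar → Uma → Mae → Lou → Xiu → Jae → Cal → Nia → Zoe → Ben → Fay → Pia → Vic → Eli → Ada → Dee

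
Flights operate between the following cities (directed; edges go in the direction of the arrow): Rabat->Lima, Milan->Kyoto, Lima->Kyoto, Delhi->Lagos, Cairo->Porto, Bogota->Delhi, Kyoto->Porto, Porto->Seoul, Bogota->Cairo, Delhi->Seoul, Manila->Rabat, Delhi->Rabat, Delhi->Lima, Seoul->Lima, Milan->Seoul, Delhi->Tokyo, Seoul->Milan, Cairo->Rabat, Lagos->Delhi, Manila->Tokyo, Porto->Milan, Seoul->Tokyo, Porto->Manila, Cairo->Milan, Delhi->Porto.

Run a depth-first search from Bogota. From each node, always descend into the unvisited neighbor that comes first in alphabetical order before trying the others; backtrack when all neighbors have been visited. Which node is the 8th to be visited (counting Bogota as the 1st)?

Lima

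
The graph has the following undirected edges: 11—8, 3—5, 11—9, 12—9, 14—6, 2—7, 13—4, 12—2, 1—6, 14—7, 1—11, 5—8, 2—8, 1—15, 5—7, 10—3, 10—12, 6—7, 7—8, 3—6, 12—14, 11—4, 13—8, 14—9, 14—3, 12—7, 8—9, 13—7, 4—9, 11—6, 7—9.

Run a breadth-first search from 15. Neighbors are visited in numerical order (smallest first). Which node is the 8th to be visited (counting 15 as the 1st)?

4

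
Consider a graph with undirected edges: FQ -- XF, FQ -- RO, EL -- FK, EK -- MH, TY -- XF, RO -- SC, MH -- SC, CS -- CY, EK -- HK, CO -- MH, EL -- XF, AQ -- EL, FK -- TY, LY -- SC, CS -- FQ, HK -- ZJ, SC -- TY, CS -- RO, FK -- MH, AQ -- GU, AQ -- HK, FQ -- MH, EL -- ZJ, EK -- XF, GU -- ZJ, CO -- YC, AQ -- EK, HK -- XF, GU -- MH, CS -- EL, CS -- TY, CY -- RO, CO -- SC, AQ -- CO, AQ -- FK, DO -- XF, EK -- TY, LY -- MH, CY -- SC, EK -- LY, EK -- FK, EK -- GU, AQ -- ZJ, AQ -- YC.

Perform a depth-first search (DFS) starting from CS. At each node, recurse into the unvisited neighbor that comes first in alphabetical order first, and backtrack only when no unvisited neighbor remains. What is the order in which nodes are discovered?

CS CY RO FQ MH CO AQ EK FK EL XF DO HK ZJ GU TY SC LY YC

Visit CS
CS → CY
CY → RO
RO → FQ
FQ → MH
MH → CO
CO → AQ
AQ → EK
EK → FK
FK → EL
EL → XF
XF → DO
XF → HK
HK → ZJ
ZJ → GU
XF → TY
TY → SC
SC → LY
AQ → YC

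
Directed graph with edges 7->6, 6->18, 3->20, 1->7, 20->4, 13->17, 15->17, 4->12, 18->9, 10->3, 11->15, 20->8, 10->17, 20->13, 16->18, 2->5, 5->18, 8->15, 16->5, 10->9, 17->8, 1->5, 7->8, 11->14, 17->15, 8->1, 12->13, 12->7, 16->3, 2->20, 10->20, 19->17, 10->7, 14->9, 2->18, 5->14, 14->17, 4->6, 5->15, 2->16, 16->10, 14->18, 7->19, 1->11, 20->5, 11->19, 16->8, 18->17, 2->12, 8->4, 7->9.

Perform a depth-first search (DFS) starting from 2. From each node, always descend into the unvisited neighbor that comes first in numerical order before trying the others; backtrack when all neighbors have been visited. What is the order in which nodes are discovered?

Visit 2
2 → 5
5 → 14
14 → 9
14 → 17
17 → 8
8 → 1
1 → 7
7 → 6
6 → 18
7 → 19
1 → 11
11 → 15
8 → 4
4 → 12
12 → 13
2 → 16
16 → 3
3 → 20
16 → 10

2, 5, 14, 9, 17, 8, 1, 7, 6, 18, 19, 11, 15, 4, 12, 13, 16, 3, 20, 10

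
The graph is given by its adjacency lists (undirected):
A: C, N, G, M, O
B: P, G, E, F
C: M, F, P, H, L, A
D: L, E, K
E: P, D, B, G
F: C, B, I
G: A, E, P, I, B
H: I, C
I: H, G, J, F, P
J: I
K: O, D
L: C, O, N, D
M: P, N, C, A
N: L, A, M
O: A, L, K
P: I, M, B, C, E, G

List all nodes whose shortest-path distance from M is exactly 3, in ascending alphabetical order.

Level 0: M
Level 1: A, C, N, P
Level 2: B, E, F, G, H, I, L, O
Level 3: D, J, K

D, J, K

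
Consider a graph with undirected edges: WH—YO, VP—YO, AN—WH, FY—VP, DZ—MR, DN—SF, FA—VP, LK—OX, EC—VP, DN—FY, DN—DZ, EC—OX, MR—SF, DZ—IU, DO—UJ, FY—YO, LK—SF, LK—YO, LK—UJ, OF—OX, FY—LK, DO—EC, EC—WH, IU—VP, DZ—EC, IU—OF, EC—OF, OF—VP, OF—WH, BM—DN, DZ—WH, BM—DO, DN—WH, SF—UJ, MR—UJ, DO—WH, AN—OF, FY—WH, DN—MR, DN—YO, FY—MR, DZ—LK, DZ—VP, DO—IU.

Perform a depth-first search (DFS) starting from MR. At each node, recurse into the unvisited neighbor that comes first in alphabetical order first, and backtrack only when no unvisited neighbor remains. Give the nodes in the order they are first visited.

MR DN BM DO EC DZ IU OF AN WH FY LK OX SF UJ YO VP FA

Visit MR
MR → DN
DN → BM
BM → DO
DO → EC
EC → DZ
DZ → IU
IU → OF
OF → AN
AN → WH
WH → FY
FY → LK
LK → OX
LK → SF
SF → UJ
LK → YO
YO → VP
VP → FA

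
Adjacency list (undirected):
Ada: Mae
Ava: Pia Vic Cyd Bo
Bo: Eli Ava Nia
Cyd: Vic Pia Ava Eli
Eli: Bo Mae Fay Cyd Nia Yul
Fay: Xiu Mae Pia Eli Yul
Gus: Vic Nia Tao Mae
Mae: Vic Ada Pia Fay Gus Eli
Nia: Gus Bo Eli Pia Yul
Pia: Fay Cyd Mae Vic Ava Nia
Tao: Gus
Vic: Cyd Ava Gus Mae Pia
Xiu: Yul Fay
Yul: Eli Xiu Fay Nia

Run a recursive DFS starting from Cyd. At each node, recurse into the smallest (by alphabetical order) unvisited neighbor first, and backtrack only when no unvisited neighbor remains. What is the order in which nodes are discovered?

Visit Cyd
Cyd → Ava
Ava → Bo
Bo → Eli
Eli → Fay
Fay → Mae
Mae → Ada
Mae → Gus
Gus → Nia
Nia → Pia
Pia → Vic
Nia → Yul
Yul → Xiu
Gus → Tao

Cyd Ava Bo Eli Fay Mae Ada Gus Nia Pia Vic Yul Xiu Tao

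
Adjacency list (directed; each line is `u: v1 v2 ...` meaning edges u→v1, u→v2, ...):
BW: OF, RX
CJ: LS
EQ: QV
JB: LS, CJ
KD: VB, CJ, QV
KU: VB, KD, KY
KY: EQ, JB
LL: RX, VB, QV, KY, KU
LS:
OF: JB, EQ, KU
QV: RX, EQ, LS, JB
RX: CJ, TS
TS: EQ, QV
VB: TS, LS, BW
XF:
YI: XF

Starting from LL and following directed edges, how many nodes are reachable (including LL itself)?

BFS from LL visits: LL, KU, KY, QV, RX, VB, KD, EQ, JB, LS, CJ, TS, BW, OF
Reachable nodes: 14 of 16 total.

14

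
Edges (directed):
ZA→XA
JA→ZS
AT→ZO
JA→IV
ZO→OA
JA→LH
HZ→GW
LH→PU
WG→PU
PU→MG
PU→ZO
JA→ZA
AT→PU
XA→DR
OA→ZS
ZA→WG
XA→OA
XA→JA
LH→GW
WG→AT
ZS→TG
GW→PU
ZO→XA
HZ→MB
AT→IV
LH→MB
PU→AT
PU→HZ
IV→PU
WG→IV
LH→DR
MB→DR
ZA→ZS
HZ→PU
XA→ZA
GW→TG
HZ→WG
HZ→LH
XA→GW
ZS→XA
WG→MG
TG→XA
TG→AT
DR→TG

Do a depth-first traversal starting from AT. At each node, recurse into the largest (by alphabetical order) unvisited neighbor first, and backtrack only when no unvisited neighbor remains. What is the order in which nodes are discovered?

AT, ZO, XA, ZA, ZS, TG, WG, PU, MG, HZ, MB, DR, LH, GW, IV, OA, JA

Visit AT
AT → ZO
ZO → XA
XA → ZA
ZA → ZS
ZS → TG
ZA → WG
WG → PU
PU → MG
PU → HZ
HZ → MB
MB → DR
HZ → LH
LH → GW
WG → IV
XA → OA
XA → JA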